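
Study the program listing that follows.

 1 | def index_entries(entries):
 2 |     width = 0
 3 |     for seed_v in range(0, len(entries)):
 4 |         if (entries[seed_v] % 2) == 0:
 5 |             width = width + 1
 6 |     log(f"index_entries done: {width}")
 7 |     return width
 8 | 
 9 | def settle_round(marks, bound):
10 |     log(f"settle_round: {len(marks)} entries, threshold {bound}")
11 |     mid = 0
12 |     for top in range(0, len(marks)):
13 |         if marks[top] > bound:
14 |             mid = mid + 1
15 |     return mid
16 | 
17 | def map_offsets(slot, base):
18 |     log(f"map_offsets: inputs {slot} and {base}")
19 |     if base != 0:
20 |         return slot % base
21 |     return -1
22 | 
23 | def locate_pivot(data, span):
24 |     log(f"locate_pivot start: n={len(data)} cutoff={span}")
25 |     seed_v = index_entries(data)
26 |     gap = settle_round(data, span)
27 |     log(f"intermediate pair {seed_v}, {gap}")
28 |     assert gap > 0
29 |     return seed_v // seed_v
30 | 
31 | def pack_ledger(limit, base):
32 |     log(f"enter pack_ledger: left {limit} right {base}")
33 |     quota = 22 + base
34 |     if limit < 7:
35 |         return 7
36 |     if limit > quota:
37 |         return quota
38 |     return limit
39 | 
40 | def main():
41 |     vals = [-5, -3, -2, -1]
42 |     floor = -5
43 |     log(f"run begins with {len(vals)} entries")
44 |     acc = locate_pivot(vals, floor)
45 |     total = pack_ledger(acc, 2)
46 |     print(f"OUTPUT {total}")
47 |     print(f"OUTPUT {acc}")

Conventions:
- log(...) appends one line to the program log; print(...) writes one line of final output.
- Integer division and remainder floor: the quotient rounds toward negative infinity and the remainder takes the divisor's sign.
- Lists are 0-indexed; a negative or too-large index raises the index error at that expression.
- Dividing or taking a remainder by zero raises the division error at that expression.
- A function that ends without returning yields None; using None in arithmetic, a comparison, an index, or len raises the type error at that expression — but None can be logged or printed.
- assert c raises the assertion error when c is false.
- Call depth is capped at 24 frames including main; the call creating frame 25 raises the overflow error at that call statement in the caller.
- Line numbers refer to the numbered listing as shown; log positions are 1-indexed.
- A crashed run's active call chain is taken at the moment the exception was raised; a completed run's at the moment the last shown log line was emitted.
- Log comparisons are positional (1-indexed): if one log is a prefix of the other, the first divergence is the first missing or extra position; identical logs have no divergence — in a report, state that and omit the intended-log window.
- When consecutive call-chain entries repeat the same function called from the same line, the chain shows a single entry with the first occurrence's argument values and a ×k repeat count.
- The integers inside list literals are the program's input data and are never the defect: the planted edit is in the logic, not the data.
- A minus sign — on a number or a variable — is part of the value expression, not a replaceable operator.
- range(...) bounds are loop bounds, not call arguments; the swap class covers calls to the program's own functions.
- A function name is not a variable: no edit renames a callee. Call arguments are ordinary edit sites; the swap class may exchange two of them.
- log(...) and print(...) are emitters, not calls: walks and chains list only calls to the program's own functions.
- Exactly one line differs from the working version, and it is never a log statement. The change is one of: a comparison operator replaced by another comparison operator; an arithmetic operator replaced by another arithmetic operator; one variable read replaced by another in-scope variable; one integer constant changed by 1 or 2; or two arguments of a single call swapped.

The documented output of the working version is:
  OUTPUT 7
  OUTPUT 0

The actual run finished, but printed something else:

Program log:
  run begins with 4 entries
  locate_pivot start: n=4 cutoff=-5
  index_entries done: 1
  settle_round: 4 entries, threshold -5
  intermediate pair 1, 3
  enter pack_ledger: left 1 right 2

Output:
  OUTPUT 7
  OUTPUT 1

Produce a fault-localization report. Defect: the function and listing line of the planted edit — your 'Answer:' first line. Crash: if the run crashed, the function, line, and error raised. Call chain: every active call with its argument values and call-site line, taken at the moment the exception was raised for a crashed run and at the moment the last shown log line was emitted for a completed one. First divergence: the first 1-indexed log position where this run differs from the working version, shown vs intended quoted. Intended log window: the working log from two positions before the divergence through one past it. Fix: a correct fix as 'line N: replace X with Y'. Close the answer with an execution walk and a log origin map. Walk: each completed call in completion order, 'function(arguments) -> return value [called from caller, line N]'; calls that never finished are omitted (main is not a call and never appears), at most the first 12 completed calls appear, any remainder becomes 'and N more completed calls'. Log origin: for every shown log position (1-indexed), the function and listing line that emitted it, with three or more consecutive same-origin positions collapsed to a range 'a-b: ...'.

Answer: the defect is in locate_pivot at line 29.
Key observation: Everything matches until log position 6, which reads 'enter pack_ledger: left 1 right 2' in place of 'enter pack_ledger: left 0 right 2'.
Call chain: main -> pack_ledger(1, 2) (called at line 45).
First divergence: position 6 — the shown line 'enter pack_ledger: left 1 right 2' should read 'enter pack_ledger: left 0 right 2'.
Intended log window:
  4: settle_round: 4 entries, threshold -5
  5: intermediate pair 1, 3
  6: enter pack_ledger: left 0 right 2
Execution walk:
  index_entries([-5, -3, -2, -1]) -> 1  [called from locate_pivot, line 25]
  settle_round([-5, -3, -2, -1], -5) -> 3  [called from locate_pivot, line 26]
  locate_pivot([-5, -3, -2, -1], -5) -> 1  [called from main, line 44]
  pack_ledger(1, 2) -> 7  [called from main, line 45]
Log origins:
  1: emitted by main (line 43)
  2: emitted by locate_pivot (line 24)
  3: emitted by index_entries (line 6)
  4: emitted by settle_round (line 10)
  5: emitted by locate_pivot (line 27)
  6: emitted by pack_ledger (line 32)
A correct fix: line 29: replace `seed_v // seed_v` with `seed_v // gap`.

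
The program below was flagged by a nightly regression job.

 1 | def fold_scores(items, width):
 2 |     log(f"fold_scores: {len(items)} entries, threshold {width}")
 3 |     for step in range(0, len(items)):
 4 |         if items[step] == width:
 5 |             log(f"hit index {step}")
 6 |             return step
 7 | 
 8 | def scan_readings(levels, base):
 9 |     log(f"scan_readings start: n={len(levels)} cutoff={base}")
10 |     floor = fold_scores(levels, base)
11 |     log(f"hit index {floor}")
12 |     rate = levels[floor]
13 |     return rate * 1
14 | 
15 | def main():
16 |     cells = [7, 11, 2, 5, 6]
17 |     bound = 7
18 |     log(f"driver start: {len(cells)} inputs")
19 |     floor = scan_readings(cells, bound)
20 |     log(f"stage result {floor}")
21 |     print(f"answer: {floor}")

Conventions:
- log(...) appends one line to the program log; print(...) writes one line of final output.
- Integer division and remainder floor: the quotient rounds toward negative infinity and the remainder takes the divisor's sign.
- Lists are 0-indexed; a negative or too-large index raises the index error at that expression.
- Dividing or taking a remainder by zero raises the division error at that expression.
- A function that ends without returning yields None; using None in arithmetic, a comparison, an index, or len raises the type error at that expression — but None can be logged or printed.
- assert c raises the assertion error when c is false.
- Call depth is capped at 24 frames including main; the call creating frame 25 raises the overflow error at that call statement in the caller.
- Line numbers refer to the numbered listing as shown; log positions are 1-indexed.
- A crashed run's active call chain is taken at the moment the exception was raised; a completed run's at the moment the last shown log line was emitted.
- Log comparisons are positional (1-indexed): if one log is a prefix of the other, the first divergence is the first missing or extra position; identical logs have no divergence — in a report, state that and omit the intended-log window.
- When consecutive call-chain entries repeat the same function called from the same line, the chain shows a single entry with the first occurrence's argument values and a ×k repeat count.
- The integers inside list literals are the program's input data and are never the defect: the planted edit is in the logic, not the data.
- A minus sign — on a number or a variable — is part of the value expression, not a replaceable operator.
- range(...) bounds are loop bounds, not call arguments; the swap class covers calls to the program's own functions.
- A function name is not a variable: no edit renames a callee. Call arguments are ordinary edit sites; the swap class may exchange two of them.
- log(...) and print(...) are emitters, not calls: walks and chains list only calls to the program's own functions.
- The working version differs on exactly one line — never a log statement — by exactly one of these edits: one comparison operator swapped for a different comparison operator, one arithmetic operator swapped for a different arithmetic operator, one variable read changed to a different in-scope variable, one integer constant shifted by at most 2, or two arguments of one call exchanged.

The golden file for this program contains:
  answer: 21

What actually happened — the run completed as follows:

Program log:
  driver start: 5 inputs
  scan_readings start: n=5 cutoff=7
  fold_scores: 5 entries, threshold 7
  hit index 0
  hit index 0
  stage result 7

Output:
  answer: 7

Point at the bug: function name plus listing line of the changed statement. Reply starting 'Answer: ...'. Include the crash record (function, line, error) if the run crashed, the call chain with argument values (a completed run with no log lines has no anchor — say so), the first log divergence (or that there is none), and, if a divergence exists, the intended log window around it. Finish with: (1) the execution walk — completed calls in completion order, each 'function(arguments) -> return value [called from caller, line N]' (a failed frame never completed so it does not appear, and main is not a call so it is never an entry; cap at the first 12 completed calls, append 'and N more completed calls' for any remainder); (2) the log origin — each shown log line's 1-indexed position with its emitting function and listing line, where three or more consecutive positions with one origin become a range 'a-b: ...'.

Answer: the defect is in scan_readings at line 13.
Key observation: The log first diverges at position 6: the faulty run prints 'stage result 7' where the working version prints 'stage result 21'.
Call chain: main.
First divergence: position 6 — shown 'stage result 7', intended 'stage result 21'.
Intended log window:
  4: hit index 0
  5: hit index 0
  6: stage result 21
Execution walk:
  fold_scores([7, 11, 2, 5, 6], 7) -> 0  [called from scan_readings, line 10]
  scan_readings([7, 11, 2, 5, 6], 7) -> 7  [called from main, line 19]
Log origins:
  1 — main, line 18
  2 — scan_readings, line 9
  3 — fold_scores, line 2
  4 — fold_scores, line 5
  5 — scan_readings, line 11
  6 — main, line 20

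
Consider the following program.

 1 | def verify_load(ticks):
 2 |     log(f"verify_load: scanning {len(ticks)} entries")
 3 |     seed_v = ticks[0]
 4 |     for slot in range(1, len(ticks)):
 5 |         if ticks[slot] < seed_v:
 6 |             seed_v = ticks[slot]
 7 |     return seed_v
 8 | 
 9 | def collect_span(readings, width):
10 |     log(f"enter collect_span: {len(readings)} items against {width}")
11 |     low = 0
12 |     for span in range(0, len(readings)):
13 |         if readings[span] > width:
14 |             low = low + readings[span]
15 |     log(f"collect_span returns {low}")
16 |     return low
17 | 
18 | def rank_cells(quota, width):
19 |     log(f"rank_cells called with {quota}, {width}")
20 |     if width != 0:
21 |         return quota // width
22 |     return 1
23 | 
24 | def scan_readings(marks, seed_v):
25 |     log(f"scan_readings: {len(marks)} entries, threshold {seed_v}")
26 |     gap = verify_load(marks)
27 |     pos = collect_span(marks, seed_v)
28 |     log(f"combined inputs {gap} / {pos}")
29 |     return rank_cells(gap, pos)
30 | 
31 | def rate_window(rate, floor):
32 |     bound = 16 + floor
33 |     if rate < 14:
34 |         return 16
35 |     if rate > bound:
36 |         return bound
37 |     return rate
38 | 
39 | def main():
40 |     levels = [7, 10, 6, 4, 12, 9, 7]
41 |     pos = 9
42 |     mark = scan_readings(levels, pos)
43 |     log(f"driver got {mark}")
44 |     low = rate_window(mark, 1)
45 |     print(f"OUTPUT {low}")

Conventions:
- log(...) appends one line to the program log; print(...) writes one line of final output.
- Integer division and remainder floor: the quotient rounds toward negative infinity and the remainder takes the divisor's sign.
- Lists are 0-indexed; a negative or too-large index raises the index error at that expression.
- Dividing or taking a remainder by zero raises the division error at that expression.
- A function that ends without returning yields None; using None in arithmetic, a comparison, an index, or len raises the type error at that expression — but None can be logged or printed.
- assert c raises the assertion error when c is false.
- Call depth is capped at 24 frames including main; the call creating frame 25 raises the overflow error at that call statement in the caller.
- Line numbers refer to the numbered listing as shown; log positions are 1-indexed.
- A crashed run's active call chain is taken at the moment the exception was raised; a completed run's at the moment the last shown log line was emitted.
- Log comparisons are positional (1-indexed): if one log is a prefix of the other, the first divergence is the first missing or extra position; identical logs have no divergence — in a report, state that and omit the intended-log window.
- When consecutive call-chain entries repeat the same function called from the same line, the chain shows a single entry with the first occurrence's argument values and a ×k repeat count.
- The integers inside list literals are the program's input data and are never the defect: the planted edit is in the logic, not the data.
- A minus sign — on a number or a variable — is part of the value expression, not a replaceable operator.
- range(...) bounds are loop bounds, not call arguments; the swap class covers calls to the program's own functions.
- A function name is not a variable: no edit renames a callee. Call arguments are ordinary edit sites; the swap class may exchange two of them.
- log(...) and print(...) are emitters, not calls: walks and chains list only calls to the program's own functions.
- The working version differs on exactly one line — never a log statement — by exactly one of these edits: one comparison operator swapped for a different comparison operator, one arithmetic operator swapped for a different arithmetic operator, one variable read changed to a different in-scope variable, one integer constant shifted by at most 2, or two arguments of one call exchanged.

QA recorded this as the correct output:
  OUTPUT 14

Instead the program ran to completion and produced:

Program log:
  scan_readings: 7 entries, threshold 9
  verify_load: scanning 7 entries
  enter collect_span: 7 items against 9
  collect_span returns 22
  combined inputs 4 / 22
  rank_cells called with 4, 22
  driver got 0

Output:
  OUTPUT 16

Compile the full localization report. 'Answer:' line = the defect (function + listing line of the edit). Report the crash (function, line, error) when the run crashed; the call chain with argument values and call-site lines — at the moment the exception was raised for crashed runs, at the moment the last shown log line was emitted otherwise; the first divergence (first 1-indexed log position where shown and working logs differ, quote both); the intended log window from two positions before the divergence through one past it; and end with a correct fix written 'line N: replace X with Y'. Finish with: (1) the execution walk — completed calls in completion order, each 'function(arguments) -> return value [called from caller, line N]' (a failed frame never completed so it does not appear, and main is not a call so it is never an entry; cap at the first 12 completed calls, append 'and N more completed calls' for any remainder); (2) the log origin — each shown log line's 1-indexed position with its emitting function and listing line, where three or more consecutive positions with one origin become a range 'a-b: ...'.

Answer: the defect is in rate_window at line 34.
Key observation: The logs agree in full; only the final output differs.
Call chain: main.
First divergence: there is none — every log position agrees.
Execution walk:
  verify_load([7, 10, 6, 4, 12, 9, 7]) -> 4  [called from scan_readings, line 26]
  collect_span([7, 10, 6, 4, 12, 9, 7], 9) -> 22  [called from scan_readings, line 27]
  rank_cells(4, 22) -> 0  [called from scan_readings, line 29]
  scan_readings([7, 10, 6, 4, 12, 9, 7], 9) -> 0  [called from main, line 42]
  rate_window(0, 1) -> 16  [called from main, line 44]
Origin of each log line:
  1 — scan_readings, line 25
  2 — verify_load, line 2
  3 — collect_span, line 10
  4 — collect_span, line 15
  5 — scan_readings, line 28
  6 — rank_cells, line 19
  7 — main, line 43
A correct fix: line 34: replace `16` with `14`.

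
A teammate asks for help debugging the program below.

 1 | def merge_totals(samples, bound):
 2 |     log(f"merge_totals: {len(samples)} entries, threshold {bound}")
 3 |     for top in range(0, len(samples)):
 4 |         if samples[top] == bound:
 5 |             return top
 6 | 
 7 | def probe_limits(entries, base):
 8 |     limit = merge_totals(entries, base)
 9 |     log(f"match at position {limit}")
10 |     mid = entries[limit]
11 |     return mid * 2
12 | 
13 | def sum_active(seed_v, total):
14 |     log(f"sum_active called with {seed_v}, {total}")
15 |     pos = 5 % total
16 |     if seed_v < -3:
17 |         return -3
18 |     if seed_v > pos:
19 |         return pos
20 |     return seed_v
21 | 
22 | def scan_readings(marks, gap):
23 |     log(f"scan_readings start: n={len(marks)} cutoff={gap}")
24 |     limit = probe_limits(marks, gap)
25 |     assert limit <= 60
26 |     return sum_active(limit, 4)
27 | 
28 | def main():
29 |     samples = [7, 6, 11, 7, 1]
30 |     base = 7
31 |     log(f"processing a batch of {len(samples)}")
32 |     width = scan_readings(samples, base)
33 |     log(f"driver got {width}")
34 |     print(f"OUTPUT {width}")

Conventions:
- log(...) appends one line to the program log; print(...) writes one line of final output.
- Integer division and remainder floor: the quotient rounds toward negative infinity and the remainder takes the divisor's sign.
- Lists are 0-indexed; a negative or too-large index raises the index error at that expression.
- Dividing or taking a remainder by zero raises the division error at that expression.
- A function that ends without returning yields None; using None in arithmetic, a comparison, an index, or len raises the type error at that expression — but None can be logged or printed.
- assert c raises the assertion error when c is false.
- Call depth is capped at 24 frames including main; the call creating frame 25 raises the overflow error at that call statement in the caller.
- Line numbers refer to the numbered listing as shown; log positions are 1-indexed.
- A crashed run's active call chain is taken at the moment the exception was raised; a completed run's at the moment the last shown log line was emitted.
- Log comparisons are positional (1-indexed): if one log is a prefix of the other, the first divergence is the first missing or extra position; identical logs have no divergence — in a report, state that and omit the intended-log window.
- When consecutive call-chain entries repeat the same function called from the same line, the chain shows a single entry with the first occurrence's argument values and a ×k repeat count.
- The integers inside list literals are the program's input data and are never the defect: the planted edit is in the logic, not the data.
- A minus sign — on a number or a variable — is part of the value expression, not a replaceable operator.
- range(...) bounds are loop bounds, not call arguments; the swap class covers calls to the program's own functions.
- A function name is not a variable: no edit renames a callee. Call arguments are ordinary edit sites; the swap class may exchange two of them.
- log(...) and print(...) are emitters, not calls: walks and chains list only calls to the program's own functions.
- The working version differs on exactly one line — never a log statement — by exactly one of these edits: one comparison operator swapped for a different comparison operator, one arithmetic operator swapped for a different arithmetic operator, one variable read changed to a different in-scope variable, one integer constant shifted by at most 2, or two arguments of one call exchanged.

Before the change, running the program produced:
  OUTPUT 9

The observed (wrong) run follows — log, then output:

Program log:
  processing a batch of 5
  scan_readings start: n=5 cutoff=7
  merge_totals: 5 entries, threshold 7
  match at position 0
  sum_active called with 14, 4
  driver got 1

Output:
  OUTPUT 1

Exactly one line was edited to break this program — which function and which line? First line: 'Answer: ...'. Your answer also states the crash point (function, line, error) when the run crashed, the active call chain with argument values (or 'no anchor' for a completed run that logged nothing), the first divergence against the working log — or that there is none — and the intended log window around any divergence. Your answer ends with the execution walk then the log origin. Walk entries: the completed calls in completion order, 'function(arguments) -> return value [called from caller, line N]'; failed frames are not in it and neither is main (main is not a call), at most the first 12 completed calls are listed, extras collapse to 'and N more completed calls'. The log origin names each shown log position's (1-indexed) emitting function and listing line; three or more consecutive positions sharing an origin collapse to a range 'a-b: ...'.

Answer: the defect is in sum_active at line 15.
Core observation: Position 6 is the first bad log line: 'driver got 1' should read 'driver got 9'.
Call chain: main.
First divergence: position 6 — shown 'driver got 1', intended 'driver got 9'.
Intended log window:
  4: match at position 0
  5: sum_active called with 14, 4
  6: driver got 9
Execution walk:
  merge_totals([7, 6, 11, 7, 1], 7) -> 0  [called from probe_limits, line 8]
  probe_limits([7, 6, 11, 7, 1], 7) -> 14  [called from scan_readings, line 24]
  sum_active(14, 4) -> 1  [called from scan_readings, line 26]
  scan_readings([7, 6, 11, 7, 1], 7) -> 1  [called from main, line 32]
Log line origins:
  1: emitted by main (line 31)
  2: emitted by scan_readings (line 23)
  3: emitted by merge_totals (line 2)
  4: emitted by probe_limits (line 9)
  5: emitted by sum_active (line 14)
  6: emitted by main (line 33)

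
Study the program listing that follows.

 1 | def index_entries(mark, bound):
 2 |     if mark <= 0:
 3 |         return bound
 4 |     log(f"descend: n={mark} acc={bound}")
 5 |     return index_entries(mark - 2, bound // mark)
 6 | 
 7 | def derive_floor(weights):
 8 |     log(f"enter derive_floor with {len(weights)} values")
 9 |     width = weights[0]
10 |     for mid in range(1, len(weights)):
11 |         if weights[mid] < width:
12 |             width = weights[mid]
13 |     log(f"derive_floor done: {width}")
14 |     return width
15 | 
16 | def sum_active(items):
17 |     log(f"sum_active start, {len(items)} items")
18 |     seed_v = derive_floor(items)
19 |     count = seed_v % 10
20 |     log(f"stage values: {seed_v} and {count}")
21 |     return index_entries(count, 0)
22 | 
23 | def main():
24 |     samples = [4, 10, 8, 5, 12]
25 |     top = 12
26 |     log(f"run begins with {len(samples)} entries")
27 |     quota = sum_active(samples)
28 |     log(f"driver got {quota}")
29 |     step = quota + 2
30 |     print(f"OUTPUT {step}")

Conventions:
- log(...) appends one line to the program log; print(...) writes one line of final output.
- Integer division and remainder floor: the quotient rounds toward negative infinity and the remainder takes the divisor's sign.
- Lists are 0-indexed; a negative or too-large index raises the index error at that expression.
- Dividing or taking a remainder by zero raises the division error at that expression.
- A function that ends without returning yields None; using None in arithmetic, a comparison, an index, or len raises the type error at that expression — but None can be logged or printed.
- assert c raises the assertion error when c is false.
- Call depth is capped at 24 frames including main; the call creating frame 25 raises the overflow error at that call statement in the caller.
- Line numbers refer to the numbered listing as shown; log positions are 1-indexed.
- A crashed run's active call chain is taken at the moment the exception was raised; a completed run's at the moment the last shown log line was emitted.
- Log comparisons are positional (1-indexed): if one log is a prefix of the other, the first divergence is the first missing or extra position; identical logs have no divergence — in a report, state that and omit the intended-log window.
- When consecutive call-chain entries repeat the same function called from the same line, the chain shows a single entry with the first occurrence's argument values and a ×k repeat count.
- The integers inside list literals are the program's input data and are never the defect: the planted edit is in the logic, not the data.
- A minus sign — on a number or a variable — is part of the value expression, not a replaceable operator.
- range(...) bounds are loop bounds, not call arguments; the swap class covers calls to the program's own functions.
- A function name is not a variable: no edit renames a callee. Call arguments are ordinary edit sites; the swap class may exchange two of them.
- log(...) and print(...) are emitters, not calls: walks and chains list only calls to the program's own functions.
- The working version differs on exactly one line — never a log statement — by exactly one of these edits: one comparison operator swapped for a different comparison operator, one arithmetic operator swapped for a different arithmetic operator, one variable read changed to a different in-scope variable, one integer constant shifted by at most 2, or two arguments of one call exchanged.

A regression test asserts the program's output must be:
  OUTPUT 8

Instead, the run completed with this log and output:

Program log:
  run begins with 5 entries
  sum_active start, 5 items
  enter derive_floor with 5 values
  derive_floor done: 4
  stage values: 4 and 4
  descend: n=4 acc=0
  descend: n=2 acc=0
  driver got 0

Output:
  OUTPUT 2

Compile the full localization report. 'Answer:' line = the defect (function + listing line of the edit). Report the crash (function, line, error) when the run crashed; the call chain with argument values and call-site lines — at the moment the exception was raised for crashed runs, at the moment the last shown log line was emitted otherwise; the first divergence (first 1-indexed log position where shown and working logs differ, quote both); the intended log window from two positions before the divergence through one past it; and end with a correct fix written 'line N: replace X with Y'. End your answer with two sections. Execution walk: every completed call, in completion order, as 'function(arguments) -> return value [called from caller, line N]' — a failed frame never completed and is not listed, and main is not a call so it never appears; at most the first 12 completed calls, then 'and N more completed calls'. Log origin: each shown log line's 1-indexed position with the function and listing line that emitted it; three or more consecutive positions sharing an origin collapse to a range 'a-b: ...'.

Answer: the defect is in index_entries at line 5.
Core observation: The log first diverges at position 7: the faulty run prints 'descend: n=2 acc=0' where the working version prints 'descend: n=2 acc=4'.
Call chain: main.
First divergence: position 7 — shown 'descend: n=2 acc=0', intended 'descend: n=2 acc=4'.
Intended log window:
  5: stage values: 4 and 4
  6: descend: n=4 acc=0
  7: descend: n=2 acc=4
  8: driver got 6
Execution walk:
  derive_floor([4, 10, 8, 5, 12]) -> 4  [called from sum_active, line 18]
  index_entries(0, 0) -> 0  [called from index_entries, line 5]
  index_entries(2, 0) -> 0  [called from index_entries, line 5]
  index_entries(4, 0) -> 0  [called from sum_active, line 21]
  sum_active([4, 10, 8, 5, 12]) -> 0  [called from main, line 27]
Log origin:
  1: emitted by main (line 26)
  2: emitted by sum_active (line 17)
  3: emitted by derive_floor (line 8)
  4: emitted by derive_floor (line 13)
  5: emitted by sum_active (line 20)
  6: emitted by index_entries (line 4)
  7: emitted by index_entries (line 4)
  8: emitted by main (line 28)
A correct fix: line 5: replace `//` with `+`.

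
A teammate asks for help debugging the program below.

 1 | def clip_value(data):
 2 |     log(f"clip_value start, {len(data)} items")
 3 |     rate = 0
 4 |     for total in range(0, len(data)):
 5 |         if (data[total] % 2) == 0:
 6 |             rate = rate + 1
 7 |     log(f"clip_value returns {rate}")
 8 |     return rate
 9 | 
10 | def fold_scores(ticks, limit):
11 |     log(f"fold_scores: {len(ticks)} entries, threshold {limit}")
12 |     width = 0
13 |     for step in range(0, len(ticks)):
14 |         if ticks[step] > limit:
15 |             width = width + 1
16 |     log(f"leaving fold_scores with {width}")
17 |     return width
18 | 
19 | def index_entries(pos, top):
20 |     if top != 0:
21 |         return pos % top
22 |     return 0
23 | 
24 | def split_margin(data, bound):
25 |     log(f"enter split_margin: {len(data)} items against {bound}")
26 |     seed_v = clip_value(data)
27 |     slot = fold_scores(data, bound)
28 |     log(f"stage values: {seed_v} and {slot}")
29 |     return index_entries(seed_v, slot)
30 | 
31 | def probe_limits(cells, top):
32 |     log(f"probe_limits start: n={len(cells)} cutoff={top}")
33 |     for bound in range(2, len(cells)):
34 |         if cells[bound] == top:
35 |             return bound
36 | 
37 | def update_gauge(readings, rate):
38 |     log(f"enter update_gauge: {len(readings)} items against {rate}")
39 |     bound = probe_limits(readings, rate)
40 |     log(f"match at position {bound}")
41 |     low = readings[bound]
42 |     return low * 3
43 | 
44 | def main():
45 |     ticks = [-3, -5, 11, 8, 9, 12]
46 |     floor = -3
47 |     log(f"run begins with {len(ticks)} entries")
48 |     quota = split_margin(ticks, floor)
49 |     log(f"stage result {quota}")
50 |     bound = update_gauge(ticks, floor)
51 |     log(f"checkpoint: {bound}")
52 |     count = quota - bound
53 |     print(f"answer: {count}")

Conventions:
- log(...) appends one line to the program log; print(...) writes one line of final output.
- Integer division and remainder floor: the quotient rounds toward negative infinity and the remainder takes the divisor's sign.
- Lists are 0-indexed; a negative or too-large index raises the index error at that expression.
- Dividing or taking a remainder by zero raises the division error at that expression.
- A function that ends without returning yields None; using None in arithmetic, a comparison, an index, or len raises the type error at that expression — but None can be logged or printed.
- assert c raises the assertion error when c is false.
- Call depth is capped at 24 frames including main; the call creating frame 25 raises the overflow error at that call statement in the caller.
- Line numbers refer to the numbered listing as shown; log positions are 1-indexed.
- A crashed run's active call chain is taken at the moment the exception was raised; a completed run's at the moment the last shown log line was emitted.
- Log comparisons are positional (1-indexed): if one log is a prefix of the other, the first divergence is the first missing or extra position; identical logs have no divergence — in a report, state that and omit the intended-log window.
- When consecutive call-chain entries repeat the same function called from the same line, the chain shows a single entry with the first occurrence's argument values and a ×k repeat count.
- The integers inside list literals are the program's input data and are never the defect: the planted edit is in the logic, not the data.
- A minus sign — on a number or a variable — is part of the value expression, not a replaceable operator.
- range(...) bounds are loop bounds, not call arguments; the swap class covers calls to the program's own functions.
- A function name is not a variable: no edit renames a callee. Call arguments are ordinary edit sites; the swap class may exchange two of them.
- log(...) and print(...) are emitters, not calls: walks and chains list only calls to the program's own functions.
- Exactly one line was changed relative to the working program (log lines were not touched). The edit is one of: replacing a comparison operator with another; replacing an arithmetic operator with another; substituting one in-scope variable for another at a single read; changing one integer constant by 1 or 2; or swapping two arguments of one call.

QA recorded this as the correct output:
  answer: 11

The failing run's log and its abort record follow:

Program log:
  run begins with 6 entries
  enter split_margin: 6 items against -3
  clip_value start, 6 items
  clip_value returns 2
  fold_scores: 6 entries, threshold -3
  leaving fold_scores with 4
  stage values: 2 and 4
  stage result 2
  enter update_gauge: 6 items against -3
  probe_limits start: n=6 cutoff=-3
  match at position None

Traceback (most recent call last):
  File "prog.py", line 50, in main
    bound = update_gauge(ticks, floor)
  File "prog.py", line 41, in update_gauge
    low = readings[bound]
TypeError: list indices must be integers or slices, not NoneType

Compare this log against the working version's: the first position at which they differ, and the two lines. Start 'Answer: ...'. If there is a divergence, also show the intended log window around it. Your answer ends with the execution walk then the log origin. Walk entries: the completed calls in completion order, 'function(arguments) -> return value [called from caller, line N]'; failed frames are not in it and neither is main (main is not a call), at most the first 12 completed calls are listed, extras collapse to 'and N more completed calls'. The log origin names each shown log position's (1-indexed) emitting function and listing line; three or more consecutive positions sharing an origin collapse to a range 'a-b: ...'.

Answer: position 11; shown 'match at position None' vs intended 'match at position 0'.
Intended log window:
  9: enter update_gauge: 6 items against -3
  10: probe_limits start: n=6 cutoff=-3
  11: match at position 0
  12: checkpoint: -9
Execution walk:
  clip_value([-3, -5, 11, 8, 9, 12]) -> 2  [called from split_margin, line 26]
  fold_scores([-3, -5, 11, 8, 9, 12], -3) -> 4  [called from split_margin, line 27]
  index_entries(2, 4) -> 2  [called from split_margin, line 29]
  split_margin([-3, -5, 11, 8, 9, 12], -3) -> 2  [called from main, line 48]
  probe_limits([-3, -5, 11, 8, 9, 12], -3) -> None  [called from update_gauge, line 39]
Log origins:
  1: emitted by main (line 47)
  2: emitted by split_margin (line 25)
  3: emitted by clip_value (line 2)
  4: emitted by clip_value (line 7)
  5: emitted by fold_scores (line 11)
  6: emitted by fold_scores (line 16)
  7: emitted by split_margin (line 28)
  8: emitted by main (line 49)
  9: emitted by update_gauge (line 38)
  10: emitted by probe_limits (line 32)
  11: emitted by update_gauge (line 40)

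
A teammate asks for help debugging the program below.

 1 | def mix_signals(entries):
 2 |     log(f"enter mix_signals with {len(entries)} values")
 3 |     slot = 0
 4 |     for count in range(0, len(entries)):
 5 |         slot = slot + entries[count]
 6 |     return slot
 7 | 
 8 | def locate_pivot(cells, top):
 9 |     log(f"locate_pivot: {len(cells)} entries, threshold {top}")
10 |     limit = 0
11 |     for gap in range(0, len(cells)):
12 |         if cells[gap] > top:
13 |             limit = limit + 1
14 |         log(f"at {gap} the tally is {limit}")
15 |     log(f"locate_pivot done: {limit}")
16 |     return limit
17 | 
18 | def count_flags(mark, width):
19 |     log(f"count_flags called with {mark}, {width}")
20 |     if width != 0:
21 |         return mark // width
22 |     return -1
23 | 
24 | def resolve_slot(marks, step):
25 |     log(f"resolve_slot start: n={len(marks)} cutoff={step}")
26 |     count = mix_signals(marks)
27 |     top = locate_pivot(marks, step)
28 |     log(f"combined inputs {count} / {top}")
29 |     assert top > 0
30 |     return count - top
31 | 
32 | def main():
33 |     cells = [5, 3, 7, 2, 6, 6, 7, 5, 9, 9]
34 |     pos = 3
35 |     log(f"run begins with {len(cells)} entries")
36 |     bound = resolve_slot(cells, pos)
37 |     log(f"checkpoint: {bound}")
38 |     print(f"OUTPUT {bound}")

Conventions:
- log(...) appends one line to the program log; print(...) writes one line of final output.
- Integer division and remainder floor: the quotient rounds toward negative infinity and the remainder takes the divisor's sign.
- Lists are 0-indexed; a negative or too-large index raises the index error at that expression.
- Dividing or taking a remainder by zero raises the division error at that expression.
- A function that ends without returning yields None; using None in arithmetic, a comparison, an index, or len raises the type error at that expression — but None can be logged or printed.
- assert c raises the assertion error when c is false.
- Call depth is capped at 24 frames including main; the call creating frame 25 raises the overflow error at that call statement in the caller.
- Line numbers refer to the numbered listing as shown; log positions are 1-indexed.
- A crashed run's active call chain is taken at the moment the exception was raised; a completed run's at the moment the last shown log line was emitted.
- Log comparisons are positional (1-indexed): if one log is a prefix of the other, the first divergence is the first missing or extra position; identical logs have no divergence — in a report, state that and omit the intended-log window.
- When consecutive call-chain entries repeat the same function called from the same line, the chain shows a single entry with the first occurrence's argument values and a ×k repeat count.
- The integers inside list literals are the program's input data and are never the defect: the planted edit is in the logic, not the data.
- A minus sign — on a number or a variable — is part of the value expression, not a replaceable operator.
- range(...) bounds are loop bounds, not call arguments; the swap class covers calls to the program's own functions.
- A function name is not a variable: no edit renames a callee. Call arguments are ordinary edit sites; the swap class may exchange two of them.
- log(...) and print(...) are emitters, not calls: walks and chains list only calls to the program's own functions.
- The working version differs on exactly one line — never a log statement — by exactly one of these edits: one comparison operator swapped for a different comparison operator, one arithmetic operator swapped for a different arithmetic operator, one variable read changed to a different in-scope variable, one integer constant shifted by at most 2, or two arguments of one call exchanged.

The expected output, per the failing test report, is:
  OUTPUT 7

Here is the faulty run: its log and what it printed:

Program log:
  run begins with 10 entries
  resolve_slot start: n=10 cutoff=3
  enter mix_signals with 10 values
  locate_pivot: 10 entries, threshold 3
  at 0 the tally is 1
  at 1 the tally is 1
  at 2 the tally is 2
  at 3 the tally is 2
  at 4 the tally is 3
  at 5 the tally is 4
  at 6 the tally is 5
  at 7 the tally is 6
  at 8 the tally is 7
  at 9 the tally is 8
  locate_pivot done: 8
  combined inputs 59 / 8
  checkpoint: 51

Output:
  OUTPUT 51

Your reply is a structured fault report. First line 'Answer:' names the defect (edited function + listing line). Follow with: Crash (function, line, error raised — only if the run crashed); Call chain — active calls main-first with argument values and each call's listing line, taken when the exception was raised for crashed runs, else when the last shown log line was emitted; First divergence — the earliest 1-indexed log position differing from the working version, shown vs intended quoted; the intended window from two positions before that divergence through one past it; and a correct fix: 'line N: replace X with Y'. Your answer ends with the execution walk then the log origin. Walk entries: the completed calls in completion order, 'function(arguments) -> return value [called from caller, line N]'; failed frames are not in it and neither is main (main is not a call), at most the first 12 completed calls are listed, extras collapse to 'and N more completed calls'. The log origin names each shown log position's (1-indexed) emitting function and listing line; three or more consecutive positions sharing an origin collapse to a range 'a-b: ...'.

Answer: the defect is in resolve_slot at line 30.
Key fact: The log first diverges at position 17: the faulty run prints 'checkpoint: 51' where the working version prints 'checkpoint: 7'.
Call chain: main.
First divergence: position 17 — shown 'checkpoint: 51', intended 'checkpoint: 7'.
Intended log window:
  15: locate_pivot done: 8
  16: combined inputs 59 / 8
  17: checkpoint: 7
Execution walk:
  mix_signals([5, 3, 7, 2, 6, 6, 7, 5, 9, 9]) -> 59  [called from resolve_slot, line 26]
  locate_pivot([5, 3, 7, 2, 6, 6, 7, 5, 9, 9], 3) -> 8  [called from resolve_slot, line 27]
  resolve_slot([5, 3, 7, 2, 6, 6, 7, 5, 9, 9], 3) -> 51  [called from main, line 36]
Origin of each log line:
  1: logged in main at line 35
  2: logged in resolve_slot at line 25
  3: logged in mix_signals at line 2
  4: logged in locate_pivot at line 9
  5-14: logged in locate_pivot at line 14
  15: logged in locate_pivot at line 15
  16: logged in resolve_slot at line 28
  17: logged in main at line 37
A correct fix: line 30: replace `-` with `//`.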